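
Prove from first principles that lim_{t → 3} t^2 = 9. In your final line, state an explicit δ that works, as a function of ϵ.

Fix ϵ > 0. We seek δ > 0 with 0 < |t − 3| < δ ⇒ |t^2 − 9| < ϵ.
Factor: t^2 − 9 = (t − 3)(t + 3), so |t^2 − 9| = |t − 3|·|t + 3|.
Restrict δ ≤ 2. Then |t − 3| < 2 gives |t| < 5, so by the triangle inequality |t + 3| ≤ 5 + 3 = 8.
Hence |t^2 − 9| ≤ 8|t − 3|, which is < ϵ once |t − 3| < ϵ/8.
Take δ = min(2, ϵ/8). If 0 < |t − 3| < δ then both bounds hold and |t^2 − 9| ≤ 8|t − 3| < 8·(ϵ/8) = ϵ.

δ = min(2, ϵ/8)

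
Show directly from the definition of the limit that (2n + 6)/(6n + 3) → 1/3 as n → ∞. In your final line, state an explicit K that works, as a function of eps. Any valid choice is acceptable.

Suppose eps > 0. For n ≥ 1, |(2n + 6)/(6n + 3) − (1/3)| = |30|/(6(6n + 3)) = 30/(6(6n + 3)).
Since 6n + 3 ≥ 6n for n ≥ 1, this is ≤ 30/(6·6n) = (5/6)/n.
So |(2n + 6)/(6n + 3) − (1/3)| < eps whenever n > (5/6)/eps.
Take K = (5/6)/eps. If n > K then |(2n + 6)/(6n + 3) − (1/3)| ≤ (5/6)/n < eps.

K = (5/6)/eps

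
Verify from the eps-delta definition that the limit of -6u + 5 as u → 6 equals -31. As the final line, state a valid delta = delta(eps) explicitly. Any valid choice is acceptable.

delta = eps/6

Let eps > 0. We need delta > 0 so that 0 < |u − 6| < delta implies |(-6u + 5) + 31| < eps.
Since (-6u + 5) + 31 = -6(u − 6), we have |(-6u + 5) + 31| = 6|u − 6|.
So 6|u − 6| < eps exactly when |u − 6| < eps/6.
Choosing delta = eps/6 gives |(-6u + 5) + 31| = 6|u − 6| < eps whenever |u − 6| < delta.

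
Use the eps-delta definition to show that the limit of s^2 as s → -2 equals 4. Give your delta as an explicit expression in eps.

Let eps > 0. We seek delta > 0 with 0 < |s + 2| < delta ⇒ |s^2 − 4| < eps.
Factor: s^2 − 4 = (s + 2)(s - 2), so |s^2 − 4| = |s + 2|·|s - 2|.
Restrict delta ≤ 2. Then |s + 2| < 2 gives |s| < 4, so by the triangle inequality |s - 2| ≤ 4 + 2 = 6.
Hence |s^2 − 4| ≤ 6|s + 2|, which is < eps once |s + 2| < eps/6.
Take delta = min(2, eps/6). If 0 < |s + 2| < delta then both bounds hold and |s^2 − 4| ≤ 6|s + 2| < 6·(eps/6) = eps.

delta = min(2, eps/6)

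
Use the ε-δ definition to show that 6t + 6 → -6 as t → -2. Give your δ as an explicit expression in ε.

δ = ε/6

Fix ε > 0. We need δ > 0 so that 0 < |t + 2| < δ implies |(6t + 6) + 6| < ε.
Since (6t + 6) + 6 = 6(t + 2), we have |(6t + 6) + 6| = 6|t + 2|.
So 6|t + 2| < ε exactly when |t + 2| < ε/6.
Take δ = ε/6. If 0 < |t + 2| < δ then |(6t + 6) + 6| = 6|t + 2| < 6·(ε/6) = ε.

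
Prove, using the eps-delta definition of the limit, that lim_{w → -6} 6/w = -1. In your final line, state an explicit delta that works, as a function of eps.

delta = min(3, 3eps)

Let eps > 0. We seek delta > 0 such that 0 < |w + 6| < delta implies |6/w + 1| < eps.
|6/w + 1| = 6·|-6 − w|/(6·|w|) = 6|w + 6|/(6|w|).
Restrict delta ≤ 3. Then |w + 6| < 3 gives |w| > 3, so 6|w| > 18.
Then |6/w + 1| < 6|w + 6|/18, which is < eps when |w + 6| < 3eps.
Take delta = min(3, 3eps). Then 0 < |w + 6| < delta gives both |w + 6| < 3 and |w + 6| < 3eps, so |6/w + 1| < eps.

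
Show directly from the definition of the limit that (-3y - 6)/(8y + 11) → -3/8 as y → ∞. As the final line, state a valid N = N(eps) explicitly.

N = (15/64)/eps

Fix eps > 0. We seek N > 0 such that y > N implies |(-3y - 6)/(8y + 11) + 3/8| < eps.
(-3y - 6)/(8y + 11) + 3/8 = (8(-3y - 6) − (-3)(8y + 11)) / (8(8y + 11)) = -15/(8(8y + 11)).
For y > 0 we have 8y + 11 > 8y, so |(-3y - 6)/(8y + 11) + 3/8| = 15/(8(8y + 11)) < 15/(8·8y) = (15/64)/y.
Thus |(-3y - 6)/(8y + 11) + 3/8| < eps whenever y > (15/64)/eps.
Take N = (15/64)/eps. If y > N then |(-3y - 6)/(8y + 11) + 3/8| < (15/64)/y < eps.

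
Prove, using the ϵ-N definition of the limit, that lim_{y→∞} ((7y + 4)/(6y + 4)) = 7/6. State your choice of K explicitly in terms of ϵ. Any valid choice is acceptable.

Suppose ϵ > 0. We seek K > 0 such that y > K implies |(7y + 4)/(6y + 4) − (7/6)| < ϵ.
(7y + 4)/(6y + 4) − (7/6) = (6(7y + 4) − 7(6y + 4)) / (6(6y + 4)) = -4/(6(6y + 4)).
For y > 0 we have 6y + 4 > 6y, so |(7y + 4)/(6y + 4) − (7/6)| = 4/(6(6y + 4)) < 4/(6·6y) = (1/9)/y.
Thus |(7y + 4)/(6y + 4) − (7/6)| < ϵ whenever y > (1/9)/ϵ.
Take K = (1/9)/ϵ. If y > K then |(7y + 4)/(6y + 4) − (7/6)| < (1/9)/y < ϵ.

K = (1/9)/ϵ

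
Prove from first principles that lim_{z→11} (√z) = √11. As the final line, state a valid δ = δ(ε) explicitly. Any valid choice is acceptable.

δ = min(11, √11·ε)

Fix ε > 0. We want δ > 0 such that 0 < |z − 11| < δ implies |√z − √11| < ε.
Rationalise: √z − √11 = (z − 11)/(√z + √11), so |√z − √11| = |z − 11|/(√z + √11).
Restrict δ ≤ 11 so that |z − 11| < 11 forces z > 0, and then √z + √11 > √11.
Hence |√z − √11| < |z − 11|/√11, which is < ε once |z − 11| < √11·ε.
Take δ = min(11, √11·ε). If 0 < |z − 11| < δ then z > 0 and |√z − √11| < |z − 11|/√11 < ε.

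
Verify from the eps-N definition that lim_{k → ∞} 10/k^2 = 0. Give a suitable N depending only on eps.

N = (10/eps)^{1/2}

Let eps > 0 be given. For k ≥ 1, |10/k^2 − 0| = 10/k^2.
10/k^2 < eps ⇔ k^2 > 10/eps ⇔ k > (10/eps)^{1/2}.
Take N = (10/eps)^{1/2}. Then k > N implies 10/k^2 < eps.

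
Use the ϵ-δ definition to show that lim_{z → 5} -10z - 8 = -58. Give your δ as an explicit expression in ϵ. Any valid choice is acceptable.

δ = ϵ/10

Fix ϵ > 0. We need δ > 0 so that 0 < |z − 5| < δ implies |(-10z - 8) + 58| < ϵ.
Since (-10z - 8) + 58 = -10(z − 5), we have |(-10z - 8) + 58| = 10|z − 5|.
So 10|z − 5| < ϵ exactly when |z − 5| < ϵ/10.
Choosing δ = ϵ/10 gives |(-10z - 8) + 58| = 10|z − 5| < ϵ whenever |z − 5| < δ.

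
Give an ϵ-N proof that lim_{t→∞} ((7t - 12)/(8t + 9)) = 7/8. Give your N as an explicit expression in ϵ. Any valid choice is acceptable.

Fix ϵ > 0. We seek N > 0 such that t > N implies |(7t - 12)/(8t + 9) − (7/8)| < ϵ.
(7t - 12)/(8t + 9) − (7/8) = (8(7t - 12) − 7(8t + 9)) / (8(8t + 9)) = -159/(8(8t + 9)).
For t > 0 we have 8t + 9 > 8t, so |(7t - 12)/(8t + 9) − (7/8)| = 159/(8(8t + 9)) < 159/(8·8t) = (159/64)/t.
Thus |(7t - 12)/(8t + 9) − (7/8)| < ϵ whenever t > (159/64)/ϵ.
Take N = (159/64)/ϵ. If t > N then |(7t - 12)/(8t + 9) − (7/8)| < (159/64)/t < ϵ.

N = (159/64)/ϵ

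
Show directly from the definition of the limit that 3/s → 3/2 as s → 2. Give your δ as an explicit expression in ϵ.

δ = min(1, (2/3)ϵ)

Let ϵ > 0. We seek δ > 0 such that 0 < |s − 2| < δ implies |3/s − (3/2)| < ϵ.
|3/s − (3/2)| = 3·|2 − s|/(2·|s|) = 3|s − 2|/(2|s|).
Require δ ≤ 1 so that |s| > 2 − 1 = 1, hence 2|s| > 2.
Then |3/s − (3/2)| < 3|s − 2|/2, which is < ϵ when |s − 2| < (2/3)ϵ.
Take δ = min(1, (2/3)ϵ). Then 0 < |s − 2| < δ gives both |s − 2| < 1 and |s − 2| < (2/3)ϵ, so |3/s − (3/2)| < ϵ.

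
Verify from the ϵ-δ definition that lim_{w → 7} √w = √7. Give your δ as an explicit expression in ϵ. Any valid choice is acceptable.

Suppose ϵ > 0. We want δ > 0 such that 0 < |w − 7| < δ implies |√w − √7| < ϵ.
Multiplying by the conjugate, |√w − √7| = |w − 7|/(√w + √7).
Restrict δ ≤ 7 so that |w − 7| < 7 forces w > 0, and then √w + √7 > √7.
Hence |√w − √7| < |w − 7|/√7, which is < ϵ once |w − 7| < √7·ϵ.
Take δ = min(7, √7·ϵ). If 0 < |w − 7| < δ then w > 0 and |√w − √7| < |w − 7|/√7 < ϵ.

δ = min(7, √7·ϵ)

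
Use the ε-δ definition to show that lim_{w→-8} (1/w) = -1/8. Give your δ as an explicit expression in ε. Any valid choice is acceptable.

δ = min(4, 32ε)

Suppose ε > 0. We seek δ > 0 such that 0 < |w + 8| < δ implies |1/w + 1/8| < ε.
|1/w + 1/8| = |-8 − w|/(8·|w|) = |w + 8|/(8|w|).
Require δ ≤ 4 so that |w| > 8 − 4 = 4, hence 8|w| > 32.
Then |1/w + 1/8| < |w + 8|/32, which is < ε when |w + 8| < 32ε.
Take δ = min(4, 32ε). Then 0 < |w + 8| < δ gives both |w + 8| < 4 and |w + 8| < 32ε, so |1/w + 1/8| < ε.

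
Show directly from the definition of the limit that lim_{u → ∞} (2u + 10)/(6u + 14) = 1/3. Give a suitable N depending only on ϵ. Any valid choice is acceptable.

Suppose ϵ > 0. We seek N > 0 such that u > N implies |(2u + 10)/(6u + 14) − (1/3)| < ϵ.
(2u + 10)/(6u + 14) − (1/3) = (6(2u + 10) − 2(6u + 14)) / (6(6u + 14)) = 32/(6(6u + 14)).
For u > 0 we have 6u + 14 > 6u, so |(2u + 10)/(6u + 14) − (1/3)| = 32/(6(6u + 14)) < 32/(6·6u) = (8/9)/u.
Thus |(2u + 10)/(6u + 14) − (1/3)| < ϵ whenever u > (8/9)/ϵ.
Take N = (8/9)/ϵ. If u > N then |(2u + 10)/(6u + 14) − (1/3)| < (8/9)/u < ϵ.

N = (8/9)/ϵ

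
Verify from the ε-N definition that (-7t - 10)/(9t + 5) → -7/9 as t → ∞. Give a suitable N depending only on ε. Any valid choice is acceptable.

N = (55/81)/ε

Let ε > 0 be given. We seek N > 0 such that t > N implies |(-7t - 10)/(9t + 5) + 7/9| < ε.
(-7t - 10)/(9t + 5) + 7/9 = (9(-7t - 10) − (-7)(9t + 5)) / (9(9t + 5)) = -55/(9(9t + 5)).
For t > 0 we have 9t + 5 > 9t, so |(-7t - 10)/(9t + 5) + 7/9| = 55/(9(9t + 5)) < 55/(9·9t) = (55/81)/t.
Thus |(-7t - 10)/(9t + 5) + 7/9| < ε whenever t > (55/81)/ε.
Take N = (55/81)/ε. If t > N then |(-7t - 10)/(9t + 5) + 7/9| < (55/81)/t < ε.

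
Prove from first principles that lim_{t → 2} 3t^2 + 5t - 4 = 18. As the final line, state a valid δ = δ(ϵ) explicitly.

δ = min(1, ϵ/20)

Let ϵ > 0. We want δ > 0 such that 0 < |t − 2| < δ implies |(3t^2 + 5t - 4) − 18| < ϵ.
(3t^2 + 5t - 4) − 18 = 3t^2 + 5t - 22 = (t − 2)(3t + 11).
So |(3t^2 + 5t - 4) − 18| = |t − 2|·|3t + 11|.
Require δ ≤ 1. Then |t − 2| < 1 gives |t| < 3, and by the triangle inequality |3t + 11| ≤ 3·3 + 11 = 20.
Hence |(3t^2 + 5t - 4) − 18| ≤ 20|t − 2| < ϵ provided |t − 2| < ϵ/20.
Choosing δ = min(1, ϵ/20) ensures both conditions, hence |(3t^2 + 5t - 4) − 18| < ϵ.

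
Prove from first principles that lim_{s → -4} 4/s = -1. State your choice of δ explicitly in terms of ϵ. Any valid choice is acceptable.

Suppose ϵ > 0. We seek δ > 0 such that 0 < |s + 4| < δ implies |4/s + 1| < ϵ.
|4/s + 1| = 4·|-4 − s|/(4·|s|) = 4|s + 4|/(4|s|).
Restrict δ ≤ 2. Then |s + 4| < 2 gives |s| > 2, so 4|s| > 8.
Then |4/s + 1| < 4|s + 4|/8, which is < ϵ when |s + 4| < 2ϵ.
Take δ = min(2, 2ϵ). Then 0 < |s + 4| < δ gives both |s + 4| < 2 and |s + 4| < 2ϵ, so |4/s + 1| < ϵ.

δ = min(2, 2ϵ)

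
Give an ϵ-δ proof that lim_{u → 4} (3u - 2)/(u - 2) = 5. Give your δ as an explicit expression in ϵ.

Let ϵ > 0. We want δ > 0 with 0 < |u − 4| < δ ⇒ |(3u - 2)/(u - 2) − 5| < ϵ.
Combining over a common denominator, (3u - 2)/(u - 2) − 5 = [(3u - 2)·2 − 10·(u - 2)] / [2·(u - 2)] = -4(u − 4) / (2(u - 2)).
So |(3u - 2)/(u - 2) − 5| = 4|u − 4| / (2·|u − 2|).
Restrict δ ≤ 1. Then |u − 4| < 1 gives |u − 2| = |(u − 4) + 2| ≥ 2 − 1 = 1.
Hence |(3u - 2)/(u - 2) − 5| < 4|u − 4|/(2·1) = 2|u − 4|, which is < ϵ once |u − 4| < (1/2)ϵ.
Take δ = min(1, (1/2)ϵ). Then 0 < |u − 4| < δ forces both bounds, so |(3u - 2)/(u - 2) − 5| < ϵ.

δ = min(1, (1/2)ϵ)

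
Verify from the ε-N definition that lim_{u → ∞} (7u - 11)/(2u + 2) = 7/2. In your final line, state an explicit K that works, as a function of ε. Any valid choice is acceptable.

K = 9/ε

Fix ε > 0. We seek K > 0 such that u > K implies |(7u - 11)/(2u + 2) − (7/2)| < ε.
(7u - 11)/(2u + 2) − (7/2) = (2(7u - 11) − 7(2u + 2)) / (2(2u + 2)) = -36/(2(2u + 2)).
For u > 0 we have 2u + 2 > 2u, so |(7u - 11)/(2u + 2) − (7/2)| = 36/(2(2u + 2)) < 36/(2·2u) = 9/u.
Thus |(7u - 11)/(2u + 2) − (7/2)| < ε whenever u > 9/ε.
Take K = 9/ε. If u > K then |(7u - 11)/(2u + 2) − (7/2)| < 9/u < ε.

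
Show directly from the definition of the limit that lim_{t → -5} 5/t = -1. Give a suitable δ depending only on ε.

δ = min(5/2, (5/2)ε)

Let ε > 0. We seek δ > 0 such that 0 < |t + 5| < δ implies |5/t + 1| < ε.
|5/t + 1| = 5·|-5 − t|/(5·|t|) = 5|t + 5|/(5|t|).
Require δ ≤ 5/2 so that |t| > 5 − 5/2 = 5/2, hence 5|t| > 25/2.
Then |5/t + 1| < 5|t + 5|/(25/2), which is < ε when |t + 5| < (5/2)ε.
Take δ = min(5/2, (5/2)ε). Then 0 < |t + 5| < δ gives both |t + 5| < 5/2 and |t + 5| < (5/2)ε, so |5/t + 1| < ε.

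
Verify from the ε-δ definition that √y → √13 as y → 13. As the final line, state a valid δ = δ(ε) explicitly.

δ = min(13, √13·ε)

Let ε > 0. We want δ > 0 such that 0 < |y − 13| < δ implies |√y − √13| < ε.
Rationalise: √y − √13 = (y − 13)/(√y + √13), so |√y − √13| = |y − 13|/(√y + √13).
Restrict δ ≤ 13 so that |y − 13| < 13 forces y > 0, and then √y + √13 > √13.
Hence |√y − √13| < |y − 13|/√13, which is < ε once |y − 13| < √13·ε.
Take δ = min(13, √13·ε). If 0 < |y − 13| < δ then y > 0 and |√y − √13| < |y − 13|/√13 < ε.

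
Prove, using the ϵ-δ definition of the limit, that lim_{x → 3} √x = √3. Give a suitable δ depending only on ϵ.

δ = min(3, √3·ϵ)

Let ϵ > 0. We want δ > 0 such that 0 < |x − 3| < δ implies |√x − √3| < ϵ.
Rationalise: √x − √3 = (x − 3)/(√x + √3), so |√x − √3| = |x − 3|/(√x + √3).
Restrict δ ≤ 3 so that |x − 3| < 3 forces x > 0, and then √x + √3 > √3.
Hence |√x − √3| < |x − 3|/√3, which is < ϵ once |x − 3| < √3·ϵ.
Take δ = min(3, √3·ϵ). If 0 < |x − 3| < δ then x > 0 and |√x − √3| < |x − 3|/√3 < ϵ.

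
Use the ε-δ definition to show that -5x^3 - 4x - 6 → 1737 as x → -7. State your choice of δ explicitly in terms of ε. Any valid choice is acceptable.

Let ε > 0 be given. We want δ > 0 such that 0 < |x + 7| < δ implies |(-5x^3 - 4x - 6) − 1737| < ε.
(-5x^3 - 4x - 6) − 1737 = -5x^3 - 4x - 1743 = (x + 7)(-5x^2 + 35x - 249).
So |(-5x^3 - 4x - 6) − 1737| = |x + 7|·|-5x^2 + 35x - 249|.
Assume first that |x + 7| < 1, so |x| < 8. Then |-5x^2 + 35x - 249| ≤ 5·8^2 + 35·8 + 249 = 849.
Hence |(-5x^3 - 4x - 6) − 1737| ≤ 849|x + 7| < ε provided |x + 7| < ε/849.
Choosing δ = min(1, ε/849) ensures both conditions, hence |(-5x^3 - 4x - 6) − 1737| < ε.

δ = min(1, ε/849)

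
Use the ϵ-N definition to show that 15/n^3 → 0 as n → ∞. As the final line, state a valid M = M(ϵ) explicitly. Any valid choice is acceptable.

Suppose ϵ > 0. For n ≥ 1, |15/n^3 − 0| = 15/n^3.
15/n^3 < ϵ ⇔ n^3 > 15/ϵ ⇔ n > (15/ϵ)^{1/3}.
Take M = (15/ϵ)^{1/3}. Then n > M implies 15/n^3 < ϵ.

M = (15/ϵ)^{1/3}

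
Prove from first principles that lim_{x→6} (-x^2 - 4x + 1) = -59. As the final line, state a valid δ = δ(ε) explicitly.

Let ε > 0 be given. We want δ > 0 such that 0 < |x − 6| < δ implies |(-x^2 - 4x + 1) + 59| < ε.
(-x^2 - 4x + 1) + 59 = -x^2 - 4x + 60 = (x − 6)(-x - 10).
So |(-x^2 - 4x + 1) + 59| = |x − 6|·|-x - 10|.
Assume first that |x − 6| < 1, so |x| < 7. Then |-x - 10| ≤ 7 + 10 = 17.
Hence |(-x^2 - 4x + 1) + 59| ≤ 17|x − 6| < ε provided |x − 6| < ε/17.
Take δ = min(1, ε/17). Then 0 < |x − 6| < δ gives both |x − 6| < 1 and |x − 6| < ε/17, so |(-x^2 - 4x + 1) + 59| < ε.

δ = min(1, ε/17)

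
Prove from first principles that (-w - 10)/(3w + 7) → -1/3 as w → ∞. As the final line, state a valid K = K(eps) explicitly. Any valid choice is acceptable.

Let eps > 0 be given. We seek K > 0 such that w > K implies |(-w - 10)/(3w + 7) + 1/3| < eps.
(-w - 10)/(3w + 7) + 1/3 = (3(-w - 10) − (-1)(3w + 7)) / (3(3w + 7)) = -23/(3(3w + 7)).
For w > 0 we have 3w + 7 > 3w, so |(-w - 10)/(3w + 7) + 1/3| = 23/(3(3w + 7)) < 23/(3·3w) = (23/9)/w.
Thus |(-w - 10)/(3w + 7) + 1/3| < eps whenever w > (23/9)/eps.
Take K = (23/9)/eps. If w > K then |(-w - 10)/(3w + 7) + 1/3| < (23/9)/w < eps.

K = (23/9)/eps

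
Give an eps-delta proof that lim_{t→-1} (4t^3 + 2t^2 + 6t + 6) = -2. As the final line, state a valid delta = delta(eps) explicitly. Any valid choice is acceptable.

Fix eps > 0. We want delta > 0 such that 0 < |t + 1| < delta implies |(4t^3 + 2t^2 + 6t + 6) + 2| < eps.
(4t^3 + 2t^2 + 6t + 6) + 2 = 4t^3 + 2t^2 + 6t + 8 = (t + 1)(4t^2 - 2t + 8).
So |(4t^3 + 2t^2 + 6t + 6) + 2| = |t + 1|·|4t^2 - 2t + 8|.
Assume first that |t + 1| < 2, so |t| < 3. Then |4t^2 - 2t + 8| ≤ 4·3^2 + 2·3 + 8 = 50.
Hence |(4t^3 + 2t^2 + 6t + 6) + 2| ≤ 50|t + 1| < eps provided |t + 1| < eps/50.
Choosing delta = min(2, eps/50) ensures both conditions, hence |(4t^3 + 2t^2 + 6t + 6) + 2| < eps.

delta = min(2, eps/50)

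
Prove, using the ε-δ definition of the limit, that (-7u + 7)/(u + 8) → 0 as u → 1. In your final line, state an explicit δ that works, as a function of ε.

δ = min(9/2, (9/14)ε)

Suppose ε > 0. We want δ > 0 with 0 < |u − 1| < δ ⇒ |(-7u + 7)/(u + 8) − 0| < ε.
Combining over a common denominator, (-7u + 7)/(u + 8) − 0 = [(-7u + 7)·9 − 0·(u + 8)] / [9·(u + 8)] = -63(u − 1) / (9(u + 8)).
So |(-7u + 7)/(u + 8) − 0| = 63|u − 1| / (9·|u + 8|).
Restrict δ ≤ 9/2. Then |u − 1| < 9/2 gives |u + 8| = |(u − 1) + 9| ≥ 9 − 9/2 = 9/2.
Hence |(-7u + 7)/(u + 8) − 0| < 63|u − 1|/(9·(9/2)) = (14/9)|u − 1|, which is < ε once |u − 1| < (9/14)ε.
Take δ = min(9/2, (9/14)ε). Then 0 < |u − 1| < δ forces both bounds, so |(-7u + 7)/(u + 8) − 0| < ε.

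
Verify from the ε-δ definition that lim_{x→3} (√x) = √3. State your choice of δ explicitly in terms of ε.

Let ε > 0 be given. We want δ > 0 such that 0 < |x − 3| < δ implies |√x − √3| < ε.
Multiplying by the conjugate, |√x − √3| = |x − 3|/(√x + √3).
Restrict δ ≤ 3 so that |x − 3| < 3 forces x > 0, and then √x + √3 > √3.
Hence |√x − √3| < |x − 3|/√3, which is < ε once |x − 3| < √3·ε.
Take δ = min(3, √3·ε). If 0 < |x − 3| < δ then x > 0 and |√x − √3| < |x − 3|/√3 < ε.

δ = min(3, √3·ε)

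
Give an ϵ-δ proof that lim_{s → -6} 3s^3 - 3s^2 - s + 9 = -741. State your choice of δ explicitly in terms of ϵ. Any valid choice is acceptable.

Suppose ϵ > 0. We want δ > 0 such that 0 < |s + 6| < δ implies |(3s^3 - 3s^2 - s + 9) + 741| < ϵ.
(3s^3 - 3s^2 - s + 9) + 741 = 3s^3 - 3s^2 - s + 750 = (s + 6)(3s^2 - 21s + 125).
So |(3s^3 - 3s^2 - s + 9) + 741| = |s + 6|·|3s^2 - 21s + 125|.
Require δ ≤ 1. Then |s + 6| < 1 gives |s| < 7, and by the triangle inequality |3s^2 - 21s + 125| ≤ 3·7^2 + 21·7 + 125 = 419.
Hence |(3s^3 - 3s^2 - s + 9) + 741| ≤ 419|s + 6| < ϵ provided |s + 6| < ϵ/419.
Choosing δ = min(1, ϵ/419) ensures both conditions, hence |(3s^3 - 3s^2 - s + 9) + 741| < ϵ.

δ = min(1, ϵ/419)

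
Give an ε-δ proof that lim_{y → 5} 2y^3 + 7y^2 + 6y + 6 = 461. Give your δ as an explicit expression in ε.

Let ε > 0. We want δ > 0 such that 0 < |y − 5| < δ implies |(2y^3 + 7y^2 + 6y + 6) − 461| < ε.
(2y^3 + 7y^2 + 6y + 6) − 461 = 2y^3 + 7y^2 + 6y - 455 = (y − 5)(2y^2 + 17y + 91).
So |(2y^3 + 7y^2 + 6y + 6) − 461| = |y − 5|·|2y^2 + 17y + 91|.
Assume first that |y − 5| < 1, so |y| < 6. Then |2y^2 + 17y + 91| ≤ 2·6^2 + 17·6 + 91 = 265.
Hence |(2y^3 + 7y^2 + 6y + 6) − 461| ≤ 265|y − 5| < ε provided |y − 5| < ε/265.
Choosing δ = min(1, ε/265) ensures both conditions, hence |(2y^3 + 7y^2 + 6y + 6) − 461| < ε.

δ = min(1, ε/265)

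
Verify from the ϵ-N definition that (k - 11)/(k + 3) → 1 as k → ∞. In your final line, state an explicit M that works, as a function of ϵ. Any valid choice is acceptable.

Fix ϵ > 0. For k ≥ 1, |(k - 11)/(k + 3) − 1| = |-14|/((k + 3)) = 14/((k + 3)).
Since k + 3 ≥ k for k ≥ 1, this is ≤ 14/(k) = 14/k.
So |(k - 11)/(k + 3) − 1| < ϵ whenever k > 14/ϵ.
Take M = 14/ϵ. If k > M then |(k - 11)/(k + 3) − 1| ≤ 14/k < ϵ.

M = 14/ϵ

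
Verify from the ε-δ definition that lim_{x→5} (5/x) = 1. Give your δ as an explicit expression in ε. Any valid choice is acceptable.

δ = min(5/2, (5/2)ε)

Let ε > 0. We seek δ > 0 such that 0 < |x − 5| < δ implies |5/x − 1| < ε.
|5/x − 1| = 5·|5 − x|/(5·|x|) = 5|x − 5|/(5|x|).
Restrict δ ≤ 5/2. Then |x − 5| < 5/2 gives |x| > 5/2, so 5|x| > 25/2.
Then |5/x − 1| < 5|x − 5|/(25/2), which is < ε when |x − 5| < (5/2)ε.
Take δ = min(5/2, (5/2)ε). Then 0 < |x − 5| < δ gives both |x − 5| < 5/2 and |x − 5| < (5/2)ε, so |5/x − 1| < ε.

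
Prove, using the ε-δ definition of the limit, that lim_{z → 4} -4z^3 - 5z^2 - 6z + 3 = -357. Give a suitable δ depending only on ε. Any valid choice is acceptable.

δ = min(1, ε/295)

Fix ε > 0. We want δ > 0 such that 0 < |z − 4| < δ implies |(-4z^3 - 5z^2 - 6z + 3) + 357| < ε.
(-4z^3 - 5z^2 - 6z + 3) + 357 = -4z^3 - 5z^2 - 6z + 360 = (z − 4)(-4z^2 - 21z - 90).
So |(-4z^3 - 5z^2 - 6z + 3) + 357| = |z − 4|·|-4z^2 - 21z - 90|.
Assume first that |z − 4| < 1, so |z| < 5. Then |-4z^2 - 21z - 90| ≤ 4·5^2 + 21·5 + 90 = 295.
Hence |(-4z^3 - 5z^2 - 6z + 3) + 357| ≤ 295|z − 4| < ε provided |z − 4| < ε/295.
Choosing δ = min(1, ε/295) ensures both conditions, hence |(-4z^3 - 5z^2 - 6z + 3) + 357| < ε.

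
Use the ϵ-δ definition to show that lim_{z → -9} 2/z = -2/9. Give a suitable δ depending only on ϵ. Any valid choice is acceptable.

Let ϵ > 0 be given. We seek δ > 0 such that 0 < |z + 9| < δ implies |2/z + 2/9| < ϵ.
|2/z + 2/9| = 2·|-9 − z|/(9·|z|) = 2|z + 9|/(9|z|).
Restrict δ ≤ 9/2. Then |z + 9| < 9/2 gives |z| > 9/2, so 9|z| > 81/2.
Then |2/z + 2/9| < 2|z + 9|/(81/2), which is < ϵ when |z + 9| < (81/4)ϵ.
Take δ = min(9/2, (81/4)ϵ). Then 0 < |z + 9| < δ gives both |z + 9| < 9/2 and |z + 9| < (81/4)ϵ, so |2/z + 2/9| < ϵ.

δ = min(9/2, (81/4)ϵ)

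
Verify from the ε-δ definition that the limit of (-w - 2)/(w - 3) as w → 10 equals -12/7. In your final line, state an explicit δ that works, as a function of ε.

Suppose ε > 0. We want δ > 0 with 0 < |w − 10| < δ ⇒ |(-w - 2)/(w - 3) + 12/7| < ε.
Combining over a common denominator, (-w - 2)/(w - 3) + 12/7 = [(-w - 2)·7 − (-12)·(w - 3)] / [7·(w - 3)] = 5(w − 10) / (7(w - 3)).
So |(-w - 2)/(w - 3) + 12/7| = 5|w − 10| / (7·|w − 3|).
Restrict δ ≤ 7/2. Then |w − 10| < 7/2 gives |w − 3| = |(w − 10) + 7| ≥ 7 − 7/2 = 7/2.
Hence |(-w - 2)/(w - 3) + 12/7| < 5|w − 10|/(7·(7/2)) = (10/49)|w − 10|, which is < ε once |w − 10| < (49/10)ε.
Take δ = min(7/2, (49/10)ε). Then 0 < |w − 10| < δ forces both bounds, so |(-w - 2)/(w - 3) + 12/7| < ε.

δ = min(7/2, (49/10)ε)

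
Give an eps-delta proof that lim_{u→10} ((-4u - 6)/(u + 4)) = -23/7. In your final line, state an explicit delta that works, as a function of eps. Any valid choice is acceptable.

delta = min(7, (49/5)eps)

Let eps > 0 be given. We want delta > 0 with 0 < |u − 10| < delta ⇒ |(-4u - 6)/(u + 4) + 23/7| < eps.
Combining over a common denominator, (-4u - 6)/(u + 4) + 23/7 = [(-4u - 6)·14 − (-46)·(u + 4)] / [14·(u + 4)] = -10(u − 10) / (14(u + 4)).
So |(-4u - 6)/(u + 4) + 23/7| = 10|u − 10| / (14·|u + 4|).
Require delta ≤ 7, so |u + 4| ≥ |14| − |u − 10| > 14 − 7 = 7.
Hence |(-4u - 6)/(u + 4) + 23/7| < 10|u − 10|/(14·7) = (5/49)|u − 10|, which is < eps once |u − 10| < (49/5)eps.
Take delta = min(7, (49/5)eps). Then 0 < |u − 10| < delta forces both bounds, so |(-4u - 6)/(u + 4) + 23/7| < eps.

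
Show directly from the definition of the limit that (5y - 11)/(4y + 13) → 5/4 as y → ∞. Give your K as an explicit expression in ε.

Let ε > 0 be given. We seek K > 0 such that y > K implies |(5y - 11)/(4y + 13) − (5/4)| < ε.
(5y - 11)/(4y + 13) − (5/4) = (4(5y - 11) − 5(4y + 13)) / (4(4y + 13)) = -109/(4(4y + 13)).
For y > 0 we have 4y + 13 > 4y, so |(5y - 11)/(4y + 13) − (5/4)| = 109/(4(4y + 13)) < 109/(4·4y) = (109/16)/y.
Thus |(5y - 11)/(4y + 13) − (5/4)| < ε whenever y > (109/16)/ε.
Take K = (109/16)/ε. If y > K then |(5y - 11)/(4y + 13) − (5/4)| < (109/16)/y < ε.

K = (109/16)/ε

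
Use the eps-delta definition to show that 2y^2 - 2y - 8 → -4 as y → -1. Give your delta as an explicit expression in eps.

delta = min(1, eps/8)

Let eps > 0 be given. We want delta > 0 such that 0 < |y + 1| < delta implies |(2y^2 - 2y - 8) + 4| < eps.
(2y^2 - 2y - 8) + 4 = 2y^2 - 2y - 4 = (y + 1)(2y - 4).
So |(2y^2 - 2y - 8) + 4| = |y + 1|·|2y - 4|.
Assume first that |y + 1| < 1, so |y| < 2. Then |2y - 4| ≤ 2·2 + 4 = 8.
Hence |(2y^2 - 2y - 8) + 4| ≤ 8|y + 1| < eps provided |y + 1| < eps/8.
Take delta = min(1, eps/8). Then 0 < |y + 1| < delta gives both |y + 1| < 1 and |y + 1| < eps/8, so |(2y^2 - 2y - 8) + 4| < eps.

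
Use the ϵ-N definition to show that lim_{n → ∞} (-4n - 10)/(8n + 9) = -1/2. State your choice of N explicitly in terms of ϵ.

Suppose ϵ > 0. For n ≥ 1, |(-4n - 10)/(8n + 9) + 1/2| = |-44|/(8(8n + 9)) = 44/(8(8n + 9)).
Since 8n + 9 ≥ 8n for n ≥ 1, this is ≤ 44/(8·8n) = (11/16)/n.
So |(-4n - 10)/(8n + 9) + 1/2| < ϵ whenever n > (11/16)/ϵ.
Take N = (11/16)/ϵ. If n > N then |(-4n - 10)/(8n + 9) + 1/2| ≤ (11/16)/n < ϵ.

N = (11/16)/ϵ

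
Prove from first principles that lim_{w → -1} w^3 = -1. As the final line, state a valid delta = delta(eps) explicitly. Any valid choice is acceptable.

Let eps > 0 be given. We seek delta > 0 with 0 < |w + 1| < delta ⇒ |w^3 + 1| < eps.
Factor: w^3 + 1 = (w + 1)(w^2 - w + 1), so |w^3 + 1| = |w + 1|·|w^2 - w + 1|.
Restrict delta ≤ 1. Then |w + 1| < 1 gives |w| < 2, so by the triangle inequality |w^2 - w + 1| ≤ 2^2 + 2 + 1 = 7.
Hence |w^3 + 1| ≤ 7|w + 1|, which is < eps once |w + 1| < eps/7.
Take delta = min(1, eps/7). If 0 < |w + 1| < delta then both bounds hold and |w^3 + 1| ≤ 7|w + 1| < 7·(eps/7) = eps.

delta = min(1, eps/7)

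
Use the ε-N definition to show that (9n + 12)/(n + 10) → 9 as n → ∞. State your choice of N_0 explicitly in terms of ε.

Fix ε > 0. For n ≥ 1, |(9n + 12)/(n + 10) − 9| = |-78|/((n + 10)) = 78/((n + 10)).
Since n + 10 ≥ n for n ≥ 1, this is ≤ 78/(n) = 78/n.
So |(9n + 12)/(n + 10) − 9| < ε whenever n > 78/ε.
Take N_0 = 78/ε. If n > N_0 then |(9n + 12)/(n + 10) − 9| ≤ 78/n < ε.

N_0 = 78/ε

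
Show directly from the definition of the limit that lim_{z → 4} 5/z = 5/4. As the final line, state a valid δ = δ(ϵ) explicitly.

Suppose ϵ > 0. We seek δ > 0 such that 0 < |z − 4| < δ implies |5/z − (5/4)| < ϵ.
|5/z − (5/4)| = 5·|4 − z|/(4·|z|) = 5|z − 4|/(4|z|).
Restrict δ ≤ 2. Then |z − 4| < 2 gives |z| > 2, so 4|z| > 8.
Then |5/z − (5/4)| < 5|z − 4|/8, which is < ϵ when |z − 4| < (8/5)ϵ.
Take δ = min(2, (8/5)ϵ). Then 0 < |z − 4| < δ gives both |z − 4| < 2 and |z − 4| < (8/5)ϵ, so |5/z − (5/4)| < ϵ.

δ = min(2, (8/5)ϵ)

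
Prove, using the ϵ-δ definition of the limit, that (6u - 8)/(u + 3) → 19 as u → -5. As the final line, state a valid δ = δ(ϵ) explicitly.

δ = min(1, (1/13)ϵ)

Let ϵ > 0 be given. We want δ > 0 with 0 < |u + 5| < δ ⇒ |(6u - 8)/(u + 3) − 19| < ϵ.
Combining over a common denominator, (6u - 8)/(u + 3) − 19 = [(6u - 8)·(-2) − (-38)·(u + 3)] / [(-2)·(u + 3)] = 26(u + 5) / ((-2)(u + 3)).
So |(6u - 8)/(u + 3) − 19| = 26|u + 5| / (2·|u + 3|).
Restrict δ ≤ 1. Then |u + 5| < 1 gives |u + 3| = |(u + 5) + (-2)| ≥ 2 − 1 = 1.
Hence |(6u - 8)/(u + 3) − 19| < 26|u + 5|/(2·1) = 13|u + 5|, which is < ϵ once |u + 5| < (1/13)ϵ.
Take δ = min(1, (1/13)ϵ). Then 0 < |u + 5| < δ forces both bounds, so |(6u - 8)/(u + 3) − 19| < ϵ.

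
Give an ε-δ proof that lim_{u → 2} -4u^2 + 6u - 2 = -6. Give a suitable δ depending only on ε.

δ = min(1, ε/14)

Let ε > 0. We want δ > 0 such that 0 < |u − 2| < δ implies |(-4u^2 + 6u - 2) + 6| < ε.
(-4u^2 + 6u - 2) + 6 = -4u^2 + 6u + 4 = (u − 2)(-4u - 2).
So |(-4u^2 + 6u - 2) + 6| = |u − 2|·|-4u - 2|.
Require δ ≤ 1. Then |u − 2| < 1 gives |u| < 3, and by the triangle inequality |-4u - 2| ≤ 4·3 + 2 = 14.
Hence |(-4u^2 + 6u - 2) + 6| ≤ 14|u − 2| < ε provided |u − 2| < ε/14.
Take δ = min(1, ε/14). Then 0 < |u − 2| < δ gives both |u − 2| < 1 and |u − 2| < ε/14, so |(-4u^2 + 6u - 2) + 6| < ε.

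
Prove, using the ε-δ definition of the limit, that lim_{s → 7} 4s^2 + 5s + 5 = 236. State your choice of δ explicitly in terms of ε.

Let ε > 0. We want δ > 0 such that 0 < |s − 7| < δ implies |(4s^2 + 5s + 5) − 236| < ε.
(4s^2 + 5s + 5) − 236 = 4s^2 + 5s - 231 = (s − 7)(4s + 33).
So |(4s^2 + 5s + 5) − 236| = |s − 7|·|4s + 33|.
Require δ ≤ 2. Then |s − 7| < 2 gives |s| < 9, and by the triangle inequality |4s + 33| ≤ 4·9 + 33 = 69.
Hence |(4s^2 + 5s + 5) − 236| ≤ 69|s − 7| < ε provided |s − 7| < ε/69.
Take δ = min(2, ε/69). Then 0 < |s − 7| < δ gives both |s − 7| < 2 and |s − 7| < ε/69, so |(4s^2 + 5s + 5) − 236| < ε.

δ = min(2, ε/69)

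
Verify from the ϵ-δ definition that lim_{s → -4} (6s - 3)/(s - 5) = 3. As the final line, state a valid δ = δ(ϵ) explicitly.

δ = min(9/2, (3/2)ϵ)

Let ϵ > 0 be given. We want δ > 0 with 0 < |s + 4| < δ ⇒ |(6s - 3)/(s - 5) − 3| < ϵ.
Combining over a common denominator, (6s - 3)/(s - 5) − 3 = [(6s - 3)·(-9) − (-27)·(s - 5)] / [(-9)·(s - 5)] = -27(s + 4) / ((-9)(s - 5)).
So |(6s - 3)/(s - 5) − 3| = 27|s + 4| / (9·|s − 5|).
Restrict δ ≤ 9/2. Then |s + 4| < 9/2 gives |s − 5| = |(s + 4) + (-9)| ≥ 9 − 9/2 = 9/2.
Hence |(6s - 3)/(s - 5) − 3| < 27|s + 4|/(9·(9/2)) = (2/3)|s + 4|, which is < ϵ once |s + 4| < (3/2)ϵ.
Take δ = min(9/2, (3/2)ϵ). Then 0 < |s + 4| < δ forces both bounds, so |(6s - 3)/(s - 5) − 3| < ϵ.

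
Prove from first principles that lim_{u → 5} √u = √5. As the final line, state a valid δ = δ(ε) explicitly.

Fix ε > 0. We want δ > 0 such that 0 < |u − 5| < δ implies |√u − √5| < ε.
Multiplying by the conjugate, |√u − √5| = |u − 5|/(√u + √5).
Restrict δ ≤ 5 so that |u − 5| < 5 forces u > 0, and then √u + √5 > √5.
Hence |√u − √5| < |u − 5|/√5, which is < ε once |u − 5| < √5·ε.
Take δ = min(5, √5·ε). If 0 < |u − 5| < δ then u > 0 and |√u − √5| < |u − 5|/√5 < ε.

δ = min(5, √5·ε)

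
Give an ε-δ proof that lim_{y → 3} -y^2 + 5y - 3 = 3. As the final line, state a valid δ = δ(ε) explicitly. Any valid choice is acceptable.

δ = min(1, ε/6)

Fix ε > 0. We want δ > 0 such that 0 < |y − 3| < δ implies |(-y^2 + 5y - 3) − 3| < ε.
(-y^2 + 5y - 3) − 3 = -y^2 + 5y - 6 = (y − 3)(-y + 2).
So |(-y^2 + 5y - 3) − 3| = |y − 3|·|-y + 2|.
Require δ ≤ 1. Then |y − 3| < 1 gives |y| < 4, and by the triangle inequality |-y + 2| ≤ 4 + 2 = 6.
Hence |(-y^2 + 5y - 3) − 3| ≤ 6|y − 3| < ε provided |y − 3| < ε/6.
Take δ = min(1, ε/6). Then 0 < |y − 3| < δ gives both |y − 3| < 1 and |y − 3| < ε/6, so |(-y^2 + 5y - 3) − 3| < ε.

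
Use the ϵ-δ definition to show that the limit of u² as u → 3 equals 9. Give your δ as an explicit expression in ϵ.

δ = min(2, ϵ/8)

Suppose ϵ > 0. We seek δ > 0 with 0 < |u − 3| < δ ⇒ |u² − 9| < ϵ.
Factor: u² − 9 = (u − 3)(u + 3), so |u² − 9| = |u − 3|·|u + 3|.
Restrict δ ≤ 2. Then |u − 3| < 2 gives |u| < 5, so by the triangle inequality |u + 3| ≤ 5 + 3 = 8.
Hence |u² − 9| ≤ 8|u − 3|, which is < ϵ once |u − 3| < ϵ/8.
Take δ = min(2, ϵ/8). If 0 < |u − 3| < δ then both bounds hold and |u² − 9| ≤ 8|u − 3| < 8·(ϵ/8) = ϵ.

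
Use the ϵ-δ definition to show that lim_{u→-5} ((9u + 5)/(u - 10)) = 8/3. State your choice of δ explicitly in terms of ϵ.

Let ϵ > 0 be given. We want δ > 0 with 0 < |u + 5| < δ ⇒ |(9u + 5)/(u - 10) − (8/3)| < ϵ.
Combining over a common denominator, (9u + 5)/(u - 10) − (8/3) = [(9u + 5)·(-15) − (-40)·(u - 10)] / [(-15)·(u - 10)] = -95(u + 5) / ((-15)(u - 10)).
So |(9u + 5)/(u - 10) − (8/3)| = 95|u + 5| / (15·|u − 10|).
Require δ ≤ 15/2, so |u − 10| ≥ |-15| − |u + 5| > 15 − 15/2 = 15/2.
Hence |(9u + 5)/(u - 10) − (8/3)| < 95|u + 5|/(15·(15/2)) = (38/45)|u + 5|, which is < ϵ once |u + 5| < (45/38)ϵ.
Take δ = min(15/2, (45/38)ϵ). Then 0 < |u + 5| < δ forces both bounds, so |(9u + 5)/(u - 10) − (8/3)| < ϵ.

δ = min(15/2, (45/38)ϵ)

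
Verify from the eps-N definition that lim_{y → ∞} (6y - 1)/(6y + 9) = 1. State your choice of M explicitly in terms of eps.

M = (5/3)/eps

Fix eps > 0. We seek M > 0 such that y > M implies |(6y - 1)/(6y + 9) − 1| < eps.
(6y - 1)/(6y + 9) − 1 = (6(6y - 1) − 6(6y + 9)) / (6(6y + 9)) = -60/(6(6y + 9)).
For y > 0 we have 6y + 9 > 6y, so |(6y - 1)/(6y + 9) − 1| = 60/(6(6y + 9)) < 60/(6·6y) = (5/3)/y.
Thus |(6y - 1)/(6y + 9) − 1| < eps whenever y > (5/3)/eps.
Take M = (5/3)/eps. If y > M then |(6y - 1)/(6y + 9) − 1| < (5/3)/y < eps.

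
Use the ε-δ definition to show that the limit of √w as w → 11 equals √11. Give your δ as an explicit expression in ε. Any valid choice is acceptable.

Let ε > 0 be given. We want δ > 0 such that 0 < |w − 11| < δ implies |√w − √11| < ε.
Multiplying by the conjugate, |√w − √11| = |w − 11|/(√w + √11).
Restrict δ ≤ 11 so that |w − 11| < 11 forces w > 0, and then √w + √11 > √11.
Hence |√w − √11| < |w − 11|/√11, which is < ε once |w − 11| < √11·ε.
Take δ = min(11, √11·ε). If 0 < |w − 11| < δ then w > 0 and |√w − √11| < |w − 11|/√11 < ε.

δ = min(11, √11·ε)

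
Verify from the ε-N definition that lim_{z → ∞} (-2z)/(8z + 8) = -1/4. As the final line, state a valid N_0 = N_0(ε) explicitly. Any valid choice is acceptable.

N_0 = (1/4)/ε

Let ε > 0 be given. We seek N_0 > 0 such that z > N_0 implies |(-2z)/(8z + 8) + 1/4| < ε.
(-2z)/(8z + 8) + 1/4 = (8(-2z) − (-2)(8z + 8)) / (8(8z + 8)) = 16/(8(8z + 8)).
For z > 0 we have 8z + 8 > 8z, so |(-2z)/(8z + 8) + 1/4| = 16/(8(8z + 8)) < 16/(8·8z) = (1/4)/z.
Thus |(-2z)/(8z + 8) + 1/4| < ε whenever z > (1/4)/ε.
Take N_0 = (1/4)/ε. If z > N_0 then |(-2z)/(8z + 8) + 1/4| < (1/4)/z < ε.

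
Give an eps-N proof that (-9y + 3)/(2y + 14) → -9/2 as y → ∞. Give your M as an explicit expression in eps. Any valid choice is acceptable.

M = 33/eps

Fix eps > 0. We seek M > 0 such that y > M implies |(-9y + 3)/(2y + 14) + 9/2| < eps.
(-9y + 3)/(2y + 14) + 9/2 = (2(-9y + 3) − (-9)(2y + 14)) / (2(2y + 14)) = 132/(2(2y + 14)).
For y > 0 we have 2y + 14 > 2y, so |(-9y + 3)/(2y + 14) + 9/2| = 132/(2(2y + 14)) < 132/(2·2y) = 33/y.
Thus |(-9y + 3)/(2y + 14) + 9/2| < eps whenever y > 33/eps.
Take M = 33/eps. If y > M then |(-9y + 3)/(2y + 14) + 9/2| < 33/y < eps.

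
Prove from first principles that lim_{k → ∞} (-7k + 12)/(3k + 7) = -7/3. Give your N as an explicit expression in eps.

N = (85/9)/eps

Let eps > 0 be given. For k ≥ 1, |(-7k + 12)/(3k + 7) + 7/3| = |85|/(3(3k + 7)) = 85/(3(3k + 7)).
Since 3k + 7 ≥ 3k for k ≥ 1, this is ≤ 85/(3·3k) = (85/9)/k.
So |(-7k + 12)/(3k + 7) + 7/3| < eps whenever k > (85/9)/eps.
Take N = (85/9)/eps. If k > N then |(-7k + 12)/(3k + 7) + 7/3| ≤ (85/9)/k < eps.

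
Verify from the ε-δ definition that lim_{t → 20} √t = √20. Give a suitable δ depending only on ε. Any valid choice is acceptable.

δ = min(20, √20·ε)

Fix ε > 0. We want δ > 0 such that 0 < |t − 20| < δ implies |√t − √20| < ε.
Rationalise: √t − √20 = (t − 20)/(√t + √20), so |√t − √20| = |t − 20|/(√t + √20).
Restrict δ ≤ 20 so that |t − 20| < 20 forces t > 0, and then √t + √20 > √20.
Hence |√t − √20| < |t − 20|/√20, which is < ε once |t − 20| < √20·ε.
Take δ = min(20, √20·ε). If 0 < |t − 20| < δ then t > 0 and |√t − √20| < |t − 20|/√20 < ε.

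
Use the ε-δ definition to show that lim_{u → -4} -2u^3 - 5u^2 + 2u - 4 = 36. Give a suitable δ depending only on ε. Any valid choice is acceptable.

δ = min(2, ε/100)

Suppose ε > 0. We want δ > 0 such that 0 < |u + 4| < δ implies |(-2u^3 - 5u^2 + 2u - 4) − 36| < ε.
(-2u^3 - 5u^2 + 2u - 4) − 36 = -2u^3 - 5u^2 + 2u - 40 = (u + 4)(-2u^2 + 3u - 10).
So |(-2u^3 - 5u^2 + 2u - 4) − 36| = |u + 4|·|-2u^2 + 3u - 10|.
Assume first that |u + 4| < 2, so |u| < 6. Then |-2u^2 + 3u - 10| ≤ 2·6^2 + 3·6 + 10 = 100.
Hence |(-2u^3 - 5u^2 + 2u - 4) − 36| ≤ 100|u + 4| < ε provided |u + 4| < ε/100.
Take δ = min(2, ε/100). Then 0 < |u + 4| < δ gives both |u + 4| < 2 and |u + 4| < ε/100, so |(-2u^3 - 5u^2 + 2u - 4) − 36| < ε.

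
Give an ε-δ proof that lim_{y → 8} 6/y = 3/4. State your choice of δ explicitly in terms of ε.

δ = min(4, (16/3)ε)

Suppose ε > 0. We seek δ > 0 such that 0 < |y − 8| < δ implies |6/y − (3/4)| < ε.
|6/y − (3/4)| = 6·|8 − y|/(8·|y|) = 6|y − 8|/(8|y|).
Restrict δ ≤ 4. Then |y − 8| < 4 gives |y| > 4, so 8|y| > 32.
Then |6/y − (3/4)| < 6|y − 8|/32, which is < ε when |y − 8| < (16/3)ε.
Take δ = min(4, (16/3)ε). Then 0 < |y − 8| < δ gives both |y − 8| < 4 and |y − 8| < (16/3)ε, so |6/y − (3/4)| < ε.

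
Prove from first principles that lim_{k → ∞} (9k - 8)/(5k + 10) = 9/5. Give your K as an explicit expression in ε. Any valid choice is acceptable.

Let ε > 0. For k ≥ 1, |(9k - 8)/(5k + 10) − (9/5)| = |-130|/(5(5k + 10)) = 130/(5(5k + 10)).
Since 5k + 10 ≥ 5k for k ≥ 1, this is ≤ 130/(5·5k) = (26/5)/k.
So |(9k - 8)/(5k + 10) − (9/5)| < ε whenever k > (26/5)/ε.
Take K = (26/5)/ε. If k > K then |(9k - 8)/(5k + 10) − (9/5)| ≤ (26/5)/k < ε.

K = (26/5)/ε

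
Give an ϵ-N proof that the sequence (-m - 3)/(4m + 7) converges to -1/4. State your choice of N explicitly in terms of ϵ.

Let ϵ > 0. For m ≥ 1, |(-m - 3)/(4m + 7) + 1/4| = |-5|/(4(4m + 7)) = 5/(4(4m + 7)).
Since 4m + 7 ≥ 4m for m ≥ 1, this is ≤ 5/(4·4m) = (5/16)/m.
So |(-m - 3)/(4m + 7) + 1/4| < ϵ whenever m > (5/16)/ϵ.
Take N = (5/16)/ϵ. If m > N then |(-m - 3)/(4m + 7) + 1/4| ≤ (5/16)/m < ϵ.

N = (5/16)/ϵ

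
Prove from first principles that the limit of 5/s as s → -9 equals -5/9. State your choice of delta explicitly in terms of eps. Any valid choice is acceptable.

delta = min(9/2, (81/10)eps)

Fix eps > 0. We seek delta > 0 such that 0 < |s + 9| < delta implies |5/s + 5/9| < eps.
|5/s + 5/9| = 5·|-9 − s|/(9·|s|) = 5|s + 9|/(9|s|).
Require delta ≤ 9/2 so that |s| > 9 − 9/2 = 9/2, hence 9|s| > 81/2.
Then |5/s + 5/9| < 5|s + 9|/(81/2), which is < eps when |s + 9| < (81/10)eps.
Take delta = min(9/2, (81/10)eps). Then 0 < |s + 9| < delta gives both |s + 9| < 9/2 and |s + 9| < (81/10)eps, so |5/s + 5/9| < eps.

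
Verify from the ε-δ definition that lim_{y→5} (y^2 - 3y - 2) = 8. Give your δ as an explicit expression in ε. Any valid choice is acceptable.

δ = min(2, ε/9)

Suppose ε > 0. We want δ > 0 such that 0 < |y − 5| < δ implies |(y^2 - 3y - 2) − 8| < ε.
(y^2 - 3y - 2) − 8 = y^2 - 3y - 10 = (y − 5)(y + 2).
So |(y^2 - 3y - 2) − 8| = |y − 5|·|y + 2|.
Require δ ≤ 2. Then |y − 5| < 2 gives |y| < 7, and by the triangle inequality |y + 2| ≤ 7 + 2 = 9.
Hence |(y^2 - 3y - 2) − 8| ≤ 9|y − 5| < ε provided |y − 5| < ε/9.
Choosing δ = min(2, ε/9) ensures both conditions, hence |(y^2 - 3y - 2) − 8| < ε.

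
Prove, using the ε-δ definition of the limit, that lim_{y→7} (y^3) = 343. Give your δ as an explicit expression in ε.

Let ε > 0 be given. We seek δ > 0 with 0 < |y − 7| < δ ⇒ |y^3 − 343| < ε.
Factor: y^3 − 343 = (y − 7)(y^2 + 7y + 49), so |y^3 − 343| = |y − 7|·|y^2 + 7y + 49|.
Impose δ ≤ 1 so that |y| < 8; then |y^2 + 7y + 49| ≤ 169.
Hence |y^3 − 343| ≤ 169|y − 7|, which is < ε once |y − 7| < ε/169.
Take δ = min(1, ε/169). If 0 < |y − 7| < δ then both bounds hold and |y^3 − 343| ≤ 169|y − 7| < 169·(ε/169) = ε.

δ = min(1, ε/169)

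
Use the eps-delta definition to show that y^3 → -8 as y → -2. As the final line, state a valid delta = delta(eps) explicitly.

delta = min(1, eps/19)

Let eps > 0 be given. We seek delta > 0 with 0 < |y + 2| < delta ⇒ |y^3 + 8| < eps.
Factor: y^3 + 8 = (y + 2)(y^2 - 2y + 4), so |y^3 + 8| = |y + 2|·|y^2 - 2y + 4|.
Restrict delta ≤ 1. Then |y + 2| < 1 gives |y| < 3, so by the triangle inequality |y^2 - 2y + 4| ≤ 3^2 + 2·3 + 4 = 19.
Hence |y^3 + 8| ≤ 19|y + 2|, which is < eps once |y + 2| < eps/19.
Take delta = min(1, eps/19). If 0 < |y + 2| < delta then both bounds hold and |y^3 + 8| ≤ 19|y + 2| < 19·(eps/19) = eps.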